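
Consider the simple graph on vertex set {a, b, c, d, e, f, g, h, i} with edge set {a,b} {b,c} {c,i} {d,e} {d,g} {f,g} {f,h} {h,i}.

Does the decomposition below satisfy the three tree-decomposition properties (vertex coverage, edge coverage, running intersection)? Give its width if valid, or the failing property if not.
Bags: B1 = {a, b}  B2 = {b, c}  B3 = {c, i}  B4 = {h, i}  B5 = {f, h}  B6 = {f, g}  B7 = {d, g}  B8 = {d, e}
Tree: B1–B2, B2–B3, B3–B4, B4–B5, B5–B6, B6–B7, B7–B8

Every vertex of G appears in some bag (union = {a, b, c, d, e, f, g, h, i}); every edge is covered by a bag; and for each vertex v the set of bags containing v is connected in the bag tree. The decomposition is therefore valid. The largest bag has 2 vertices, so the width is 1.

Yes; width 1.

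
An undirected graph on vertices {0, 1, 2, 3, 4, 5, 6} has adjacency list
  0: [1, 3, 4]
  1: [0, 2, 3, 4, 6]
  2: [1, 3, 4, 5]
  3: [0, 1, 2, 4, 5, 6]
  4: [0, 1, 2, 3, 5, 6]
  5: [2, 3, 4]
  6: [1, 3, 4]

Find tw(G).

A width-3 tree decomposition is:
Bags: B1 = {1, 2, 3, 4}  B2 = {1, 3, 4, 6}  B3 = {0, 1, 3, 4}  B4 = {2, 3, 4, 5}
Tree: B1–B2, B1–B3, B1–B4
The largest bag has 4 vertices, giving width 3; this decomposition certifies tw(G) ≤ 3. For the lower bound, the 4 vertices {0, 1, 3, 4} are pairwise adjacent, and any tree decomposition puts a clique entirely inside one bag — forcing width ≥ 3. Combining the bounds, tw(G) = 3.

3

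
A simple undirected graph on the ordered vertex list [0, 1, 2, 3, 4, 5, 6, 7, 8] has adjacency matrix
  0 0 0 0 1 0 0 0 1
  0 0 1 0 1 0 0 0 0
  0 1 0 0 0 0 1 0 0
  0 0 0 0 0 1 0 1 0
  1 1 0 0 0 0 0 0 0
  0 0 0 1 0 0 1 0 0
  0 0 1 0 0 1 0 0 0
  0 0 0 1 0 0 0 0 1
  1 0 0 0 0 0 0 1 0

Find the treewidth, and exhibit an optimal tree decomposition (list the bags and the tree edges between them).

Treewidth 2.
One such decomposition:
Bags: B1 = {3, 7, 8}  B2 = {0, 3, 8}  B3 = {0, 3, 4}  B4 = {1, 3, 4}  B5 = {1, 2, 3}  B6 = {2, 3, 6}  B7 = {3, 5, 6}
Tree: B1–B2, B2–B3, B3–B4, B4–B5, B5–B6, B6–B7

Each bag holds 3 vertices, so the decomposition has width 2, which upper-bounds the treewidth. Since 3–7–8–0–4–1–2–6–5–3 is a cycle in G, G is not acyclic. Forests are exactly the graphs of treewidth ≤ 1, so tw(G) ≥ 2. The upper and lower bounds meet at 2, so that is the treewidth.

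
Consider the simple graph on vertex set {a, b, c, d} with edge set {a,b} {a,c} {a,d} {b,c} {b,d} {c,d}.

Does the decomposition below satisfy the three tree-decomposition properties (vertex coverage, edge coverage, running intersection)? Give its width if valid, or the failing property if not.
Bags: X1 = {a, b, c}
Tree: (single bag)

A tree decomposition must satisfy three properties: every vertex lies in some bag; for every edge, both endpoints lie together in some bag; and for every vertex, the bags containing it form a connected subtree. Here vertex d appears in no bag, so the decomposition is invalid.

No — vertex d appears in no bag.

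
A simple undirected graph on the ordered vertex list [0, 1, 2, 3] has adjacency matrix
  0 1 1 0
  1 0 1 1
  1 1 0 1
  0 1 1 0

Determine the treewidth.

A width-2 tree decomposition is:
Bags: B1 = {0, 1, 2}  B2 = {1, 2, 3}
Tree: B1–B2
Every bag has size at most 3, so the width is 3 − 1 = 2 and tw(G) ≤ 2. Conversely, {0, 1, 2} is a clique of size 3, and the vertices of any clique must share a bag in every tree decomposition; so some bag has ≥ 3 vertices and tw(G) ≥ 2. The upper and lower bounds meet at 2, so that is the treewidth.

2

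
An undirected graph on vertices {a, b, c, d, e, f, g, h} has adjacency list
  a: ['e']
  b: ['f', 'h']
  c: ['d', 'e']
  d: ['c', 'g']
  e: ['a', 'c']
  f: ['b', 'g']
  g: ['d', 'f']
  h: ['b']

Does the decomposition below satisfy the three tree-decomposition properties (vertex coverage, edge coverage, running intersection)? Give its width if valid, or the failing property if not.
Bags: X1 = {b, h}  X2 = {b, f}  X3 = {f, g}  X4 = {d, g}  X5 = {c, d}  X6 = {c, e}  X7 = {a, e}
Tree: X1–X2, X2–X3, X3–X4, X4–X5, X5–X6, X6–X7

Yes; width 1.

Checking the three conditions: (i) the bags cover all of {a, b, c, d, e, f, g, h}; (ii) for each edge, some bag contains both endpoints; (iii) the bags containing any fixed vertex form a subtree. All hold, so the decomposition is valid with width 2 − 1 = 1.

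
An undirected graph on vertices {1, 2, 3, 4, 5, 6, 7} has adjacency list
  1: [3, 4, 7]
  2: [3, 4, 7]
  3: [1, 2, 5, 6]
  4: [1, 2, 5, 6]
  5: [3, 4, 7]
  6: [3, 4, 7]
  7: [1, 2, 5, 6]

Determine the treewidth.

A width-3 tree decomposition is:
Bags: B1 = {3, 4, 6, 7}  B2 = {3, 4, 5, 7}  B3 = {2, 3, 4, 7}  B4 = {1, 3, 4, 7}
Tree: B1–B2, B2–B3, B3–B4
Every bag has size at most 4, so the width is 4 − 1 = 3 and tw(G) ≤ 3. For the lower bound: the 4 vertex sets {3,6}, {4,5}, {7}, {2} are disjoint, each induces a connected subgraph, and every pair is joined by at least one edge of G. Contracting each set to a single vertex therefore yields K_{4} as a minor, and since treewidth is minor-monotone, tw(G) ≥ tw(K_{4}) = 3. Combining the bounds, tw(G) = 3.

3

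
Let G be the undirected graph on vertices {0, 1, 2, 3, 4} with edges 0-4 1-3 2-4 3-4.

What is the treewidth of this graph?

A width-1 tree decomposition is:
Bags: B1 = {3, 4}  B2 = {2, 4}  B3 = {0, 4}  B4 = {1, 3}
Tree: B1–B2, B2–B3, B1–B4
The largest bag has 2 vertices, giving width 1; this decomposition certifies tw(G) ≤ 1. Since G has at least one edge (e.g. 3–4), it is not an edgeless graph, so tw(G) ≥ 1. Therefore the treewidth is 1.

1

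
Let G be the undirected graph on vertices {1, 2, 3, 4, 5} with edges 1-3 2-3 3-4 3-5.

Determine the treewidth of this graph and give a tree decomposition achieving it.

Treewidth 1.
One such decomposition:
Bags: B1 = {3, 5}  B2 = {2, 3}  B3 = {3, 4}  B4 = {1, 3}
Tree: B1–B2, B2–B3, B2–B4

Each bag holds 2 vertices, so the decomposition has width 1, which upper-bounds the treewidth. Any graph with an edge has treewidth ≥ 1, and G has the edge 5–3. Hence tw(G) = 1 exactly.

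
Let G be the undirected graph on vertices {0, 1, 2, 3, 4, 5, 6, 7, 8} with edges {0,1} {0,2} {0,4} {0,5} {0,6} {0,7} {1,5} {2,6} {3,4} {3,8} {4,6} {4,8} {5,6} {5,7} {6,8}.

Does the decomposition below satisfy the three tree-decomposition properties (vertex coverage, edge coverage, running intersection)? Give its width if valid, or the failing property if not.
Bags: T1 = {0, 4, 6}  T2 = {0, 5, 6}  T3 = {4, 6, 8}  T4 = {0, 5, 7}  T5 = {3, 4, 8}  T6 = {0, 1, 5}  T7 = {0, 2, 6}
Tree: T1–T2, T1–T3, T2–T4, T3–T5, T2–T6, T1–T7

Every vertex of G appears in some bag (union = {0, 1, 2, 3, 4, 5, 6, 7, 8}); every edge is covered by a bag; and for each vertex v the set of bags containing v is connected in the bag tree. The decomposition is therefore valid. The largest bag has 3 vertices, so the width is 2.

Yes; width 2.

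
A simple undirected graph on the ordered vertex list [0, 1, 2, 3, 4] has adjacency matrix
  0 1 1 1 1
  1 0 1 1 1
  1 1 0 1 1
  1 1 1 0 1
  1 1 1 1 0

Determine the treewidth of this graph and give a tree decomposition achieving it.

Treewidth 4.
One such decomposition:
Bags: B1 = {0, 1, 2, 3, 4}
Tree: (single bag)

With just one bag of size 5, the width is 5 − 1 = 4, so tw(G) ≤ 4. On the other hand G contains the 5-clique {0, 1, 2, 3, 4}. A clique must lie in a single bag of any decomposition, so no decomposition can have width below 4. The upper and lower bounds meet at 4, so that is the treewidth.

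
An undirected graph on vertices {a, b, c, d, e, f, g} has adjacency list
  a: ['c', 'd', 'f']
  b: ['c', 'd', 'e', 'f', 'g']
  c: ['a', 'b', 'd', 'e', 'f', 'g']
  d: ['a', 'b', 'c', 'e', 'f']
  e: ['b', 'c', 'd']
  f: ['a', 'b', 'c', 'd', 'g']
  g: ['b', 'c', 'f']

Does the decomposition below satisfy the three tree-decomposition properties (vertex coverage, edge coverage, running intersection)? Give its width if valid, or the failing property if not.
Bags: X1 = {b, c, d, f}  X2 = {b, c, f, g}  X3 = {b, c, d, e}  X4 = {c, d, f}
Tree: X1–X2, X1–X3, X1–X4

A tree decomposition must satisfy three properties: every vertex lies in some bag; for every edge, both endpoints lie together in some bag; and for every vertex, the bags containing it form a connected subtree. Here vertex a appears in no bag, so the decomposition is invalid.

No — vertex a appears in no bag.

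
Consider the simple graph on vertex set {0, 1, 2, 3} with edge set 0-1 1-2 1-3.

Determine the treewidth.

1

A width-1 tree decomposition is:
Bags: B1 = {1, 2}  B2 = {1, 3}  B3 = {0, 1}
Tree: B1–B2, B2–B3
The largest bag has 2 vertices, giving width 1; this decomposition certifies tw(G) ≤ 1. G has an edge, so its treewidth is at least 1. The upper and lower bounds meet at 1, so that is the treewidth.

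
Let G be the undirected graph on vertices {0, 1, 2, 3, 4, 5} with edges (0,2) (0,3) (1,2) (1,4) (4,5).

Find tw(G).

1

A width-1 tree decomposition is:
Bags: B1 = {0, 3}  B2 = {0, 2}  B3 = {1, 2}  B4 = {1, 4}  B5 = {4, 5}
Tree: B1–B2, B2–B3, B3–B4, B4–B5
Every bag has size at most 2, so the width is 2 − 1 = 1 and tw(G) ≤ 1. Since G has at least one edge (e.g. 3–0), it is not an edgeless graph, so tw(G) ≥ 1. Combining the bounds, tw(G) = 1.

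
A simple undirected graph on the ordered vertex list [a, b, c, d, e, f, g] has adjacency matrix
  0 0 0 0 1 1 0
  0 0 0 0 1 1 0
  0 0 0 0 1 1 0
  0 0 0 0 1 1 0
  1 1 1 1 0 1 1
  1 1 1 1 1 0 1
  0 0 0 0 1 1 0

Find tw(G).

2

A width-2 tree decomposition is:
Bags: B1 = {b, e, f}  B2 = {d, e, f}  B3 = {c, e, f}  B4 = {a, e, f}  B5 = {e, f, g}
Tree: B1–B2, B2–B3, B2–B4, B2–B5
Every bag has size at most 3, so the width is 3 − 1 = 2 and tw(G) ≤ 2. On the other hand G contains the 3-clique {d, e, f}. A clique must lie in a single bag of any decomposition, so no decomposition can have width below 2. Hence tw(G) = 2 exactly.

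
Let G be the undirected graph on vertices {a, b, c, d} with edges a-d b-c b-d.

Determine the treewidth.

A width-1 tree decomposition is:
Bags: B1 = {b, c}  B2 = {b, d}  B3 = {a, d}
Tree: B1–B2, B2–B3
Every bag has size at most 2, so the width is 2 − 1 = 1 and tw(G) ≤ 1. G has an edge, so its treewidth is at least 1. Therefore the treewidth is 1.

1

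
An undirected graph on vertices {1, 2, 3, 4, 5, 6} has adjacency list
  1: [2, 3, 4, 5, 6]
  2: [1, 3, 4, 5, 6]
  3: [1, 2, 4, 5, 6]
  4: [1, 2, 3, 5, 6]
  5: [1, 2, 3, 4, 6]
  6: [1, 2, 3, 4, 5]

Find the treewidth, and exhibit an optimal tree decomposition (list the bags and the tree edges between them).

Treewidth 5.
One optimal decomposition is:
Bags: B1 = {1, 2, 3, 4, 5, 6}
Tree: (single bag)

With just one bag of size 6, the width is 6 − 1 = 5, so tw(G) ≤ 5. For the lower bound, the 6 vertices {1, 2, 3, 4, 5, 6} are pairwise adjacent, and any tree decomposition puts a clique entirely inside one bag — forcing width ≥ 5. Combining the bounds, tw(G) = 5.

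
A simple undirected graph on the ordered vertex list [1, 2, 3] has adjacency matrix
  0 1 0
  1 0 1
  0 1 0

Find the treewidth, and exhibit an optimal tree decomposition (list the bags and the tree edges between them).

Treewidth 1.
One optimal decomposition is:
Bags: B1 = {2, 3}  B2 = {1, 2}
Tree: B1–B2

Each bag holds 2 vertices, so the decomposition has width 1, which upper-bounds the treewidth. G has an edge, so its treewidth is at least 1. Hence tw(G) = 1 exactly.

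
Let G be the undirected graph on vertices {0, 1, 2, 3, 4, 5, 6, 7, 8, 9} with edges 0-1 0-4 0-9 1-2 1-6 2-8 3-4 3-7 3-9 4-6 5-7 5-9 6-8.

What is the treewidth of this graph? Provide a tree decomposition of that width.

The largest bag has 3 vertices, giving width 2; this decomposition certifies tw(G) ≤ 2. For the lower bound, G contains the cycle 2–8–6–1–2, so G is not a forest; only forests have treewidth ≤ 1, hence tw(G) ≥ 2. Combining the bounds, tw(G) = 2.

Treewidth 2.
One optimal decomposition is:
Bags: B1 = {1, 2, 8}  B2 = {1, 6, 8}  B3 = {0, 1, 6}  B4 = {0, 4, 6}  B5 = {0, 4, 9}  B6 = {3, 4, 9}  B7 = {3, 5, 9}  B8 = {3, 5, 7}
Tree: B1–B2, B2–B3, B3–B4, B4–B5, B5–B6, B6–B7, B7–B8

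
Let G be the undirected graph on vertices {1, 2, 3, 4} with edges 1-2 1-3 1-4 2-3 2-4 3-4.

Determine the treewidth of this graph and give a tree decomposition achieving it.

Treewidth 3.
Bags: B1 = {1, 2, 3, 4}
Tree: (single bag)

With just one bag of size 4, the width is 4 − 1 = 3, so tw(G) ≤ 3. Conversely, {1, 2, 3, 4} is a clique of size 4, and the vertices of any clique must share a bag in every tree decomposition; so some bag has ≥ 4 vertices and tw(G) ≥ 3. Combining the bounds, tw(G) = 3.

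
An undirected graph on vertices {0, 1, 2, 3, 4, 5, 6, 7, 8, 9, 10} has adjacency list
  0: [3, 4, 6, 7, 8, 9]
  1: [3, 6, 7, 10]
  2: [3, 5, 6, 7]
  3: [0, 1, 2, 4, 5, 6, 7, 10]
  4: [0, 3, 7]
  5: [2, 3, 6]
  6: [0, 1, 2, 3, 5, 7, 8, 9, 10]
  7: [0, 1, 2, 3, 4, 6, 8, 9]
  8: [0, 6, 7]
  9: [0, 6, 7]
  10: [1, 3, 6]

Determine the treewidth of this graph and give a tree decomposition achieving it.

Treewidth 3.
Bags: B1 = {0, 3, 6, 7}  B2 = {2, 3, 6, 7}  B3 = {2, 3, 5, 6}  B4 = {0, 6, 7, 8}  B5 = {1, 3, 6, 7}  B6 = {0, 6, 7, 9}  B7 = {1, 3, 6, 10}  B8 = {0, 3, 4, 7}
Tree: B1–B2, B2–B3, B1–B4, B2–B5, B4–B6, B5–B7, B1–B8

Each bag holds 4 vertices, so the decomposition has width 3, which upper-bounds the treewidth. Conversely, {0, 3, 4, 7} is a clique of size 4, and the vertices of any clique must share a bag in every tree decomposition; so some bag has ≥ 4 vertices and tw(G) ≥ 3. The upper and lower bounds meet at 3, so that is the treewidth.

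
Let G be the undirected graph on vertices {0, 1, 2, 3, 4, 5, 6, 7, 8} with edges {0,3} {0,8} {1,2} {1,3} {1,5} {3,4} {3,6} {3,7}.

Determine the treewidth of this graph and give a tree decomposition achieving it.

Treewidth 1.
One optimal decomposition is:
Bags: B1 = {0, 3}  B2 = {0, 8}  B3 = {1, 3}  B4 = {3, 7}  B5 = {1, 2}  B6 = {3, 6}  B7 = {3, 4}  B8 = {1, 5}
Tree: B1–B2, B1–B3, B3–B4, B3–B5, B1–B6, B1–B7, B5–B8

Each bag holds 2 vertices, so the decomposition has width 1, which upper-bounds the treewidth. Any graph with an edge has treewidth ≥ 1, and G has the edge 0–3. Therefore the treewidth is 1.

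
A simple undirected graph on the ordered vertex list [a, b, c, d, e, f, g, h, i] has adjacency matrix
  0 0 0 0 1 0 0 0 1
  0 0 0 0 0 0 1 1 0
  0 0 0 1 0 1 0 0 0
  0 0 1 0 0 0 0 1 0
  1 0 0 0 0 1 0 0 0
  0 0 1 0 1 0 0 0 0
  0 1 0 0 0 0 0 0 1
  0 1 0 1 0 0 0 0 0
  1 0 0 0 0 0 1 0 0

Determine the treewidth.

2

A width-2 tree decomposition is:
Bags: B1 = {a, g, i}  B2 = {a, e, g}  B3 = {e, f, g}  B4 = {c, f, g}  B5 = {c, d, g}  B6 = {d, g, h}  B7 = {b, g, h}
Tree: B1–B2, B2–B3, B3–B4, B4–B5, B5–B6, B6–B7
Every bag has size at most 3, so the width is 3 − 1 = 2 and tw(G) ≤ 2. For the lower bound, G contains the cycle g–i–a–e–f–c–d–h–b–g, so G is not a forest; only forests have treewidth ≤ 1, hence tw(G) ≥ 2. Therefore the treewidth is 2.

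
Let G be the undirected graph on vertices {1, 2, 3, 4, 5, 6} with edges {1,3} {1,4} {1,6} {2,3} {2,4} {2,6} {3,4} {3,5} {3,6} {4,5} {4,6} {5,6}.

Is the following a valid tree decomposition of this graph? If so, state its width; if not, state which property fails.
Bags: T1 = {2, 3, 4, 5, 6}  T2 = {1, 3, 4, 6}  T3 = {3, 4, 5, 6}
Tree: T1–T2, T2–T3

No — bags containing vertex 5 are not connected in the tree.

A tree decomposition must satisfy three properties: every vertex lies in some bag; for every edge, both endpoints lie together in some bag; and for every vertex, the bags containing it form a connected subtree. Here bags containing vertex 5 are not connected in the tree, so the decomposition is invalid.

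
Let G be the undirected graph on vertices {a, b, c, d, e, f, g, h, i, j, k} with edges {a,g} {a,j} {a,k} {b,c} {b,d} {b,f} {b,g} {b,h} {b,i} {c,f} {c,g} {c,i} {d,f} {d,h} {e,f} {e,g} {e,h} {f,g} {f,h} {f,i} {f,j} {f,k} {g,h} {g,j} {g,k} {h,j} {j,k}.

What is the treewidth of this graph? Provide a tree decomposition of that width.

Treewidth 3.
One optimal decomposition is:
Bags: B1 = {b, c, f, g}  B2 = {b, f, g, h}  B3 = {f, g, h, j}  B4 = {e, f, g, h}  B5 = {b, d, f, h}  B6 = {f, g, j, k}  B7 = {b, c, f, i}  B8 = {a, g, j, k}
Tree: B1–B2, B2–B3, B2–B4, B2–B5, B3–B6, B1–B7, B6–B8

Every bag has size at most 4, so the width is 4 − 1 = 3 and tw(G) ≤ 3. On the other hand G contains the 4-clique {a, g, j, k}. A clique must lie in a single bag of any decomposition, so no decomposition can have width below 3. Combining the bounds, tw(G) = 3.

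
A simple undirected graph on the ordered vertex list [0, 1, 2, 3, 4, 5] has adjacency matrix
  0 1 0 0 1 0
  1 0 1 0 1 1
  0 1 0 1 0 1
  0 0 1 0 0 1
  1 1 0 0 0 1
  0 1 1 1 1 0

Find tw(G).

2

A width-2 tree decomposition is:
Bags: B1 = {1, 2, 5}  B2 = {2, 3, 5}  B3 = {1, 4, 5}  B4 = {0, 1, 4}
Tree: B1–B2, B1–B3, B3–B4
Each bag holds 3 vertices, so the decomposition has width 2, which upper-bounds the treewidth. Conversely, {1, 2, 5} is a clique of size 3, and the vertices of any clique must share a bag in every tree decomposition; so some bag has ≥ 3 vertices and tw(G) ≥ 2. Hence tw(G) = 2 exactly.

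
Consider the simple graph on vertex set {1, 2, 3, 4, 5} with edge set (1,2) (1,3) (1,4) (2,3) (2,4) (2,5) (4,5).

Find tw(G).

2

A width-2 tree decomposition is:
Bags: B1 = {1, 2, 4}  B2 = {2, 4, 5}  B3 = {1, 2, 3}
Tree: B1–B2, B1–B3
Every bag has size at most 3, so the width is 3 − 1 = 2 and tw(G) ≤ 2. For the lower bound, the 3 vertices {1, 2, 3} are pairwise adjacent, and any tree decomposition puts a clique entirely inside one bag — forcing width ≥ 2. Hence tw(G) = 2 exactly.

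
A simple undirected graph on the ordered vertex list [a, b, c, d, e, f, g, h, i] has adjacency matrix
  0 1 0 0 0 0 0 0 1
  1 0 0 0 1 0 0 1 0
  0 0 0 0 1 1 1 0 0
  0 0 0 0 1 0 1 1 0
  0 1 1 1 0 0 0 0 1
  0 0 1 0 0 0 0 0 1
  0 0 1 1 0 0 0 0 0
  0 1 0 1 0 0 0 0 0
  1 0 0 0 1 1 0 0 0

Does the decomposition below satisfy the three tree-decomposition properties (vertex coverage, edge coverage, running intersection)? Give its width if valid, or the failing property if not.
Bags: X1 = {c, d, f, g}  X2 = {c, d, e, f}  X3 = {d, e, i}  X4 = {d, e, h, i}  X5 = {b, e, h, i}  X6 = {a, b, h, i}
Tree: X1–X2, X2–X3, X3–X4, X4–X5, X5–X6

A tree decomposition must satisfy three properties: every vertex lies in some bag; for every edge, both endpoints lie together in some bag; and for every vertex, the bags containing it form a connected subtree. Here edge (f,i) lies in no bag, so the decomposition is invalid.

No — edge (f,i) lies in no bag.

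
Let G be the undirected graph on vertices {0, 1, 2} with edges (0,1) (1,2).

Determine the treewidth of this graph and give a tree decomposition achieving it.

Each bag holds 2 vertices, so the decomposition has width 1, which upper-bounds the treewidth. G has an edge, so its treewidth is at least 1. Therefore the treewidth is 1.

Treewidth 1.
Bags: B1 = {0, 1}  B2 = {1, 2}
Tree: B1–B2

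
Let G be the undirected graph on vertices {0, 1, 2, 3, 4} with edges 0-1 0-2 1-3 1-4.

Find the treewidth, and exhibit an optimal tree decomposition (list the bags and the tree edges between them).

Treewidth 1.
One such decomposition:
Bags: B1 = {1, 4}  B2 = {1, 3}  B3 = {0, 1}  B4 = {0, 2}
Tree: B1–B2, B1–B3, B3–B4

Each bag holds 2 vertices, so the decomposition has width 1, which upper-bounds the treewidth. G has an edge, so its treewidth is at least 1. Combining the bounds, tw(G) = 1.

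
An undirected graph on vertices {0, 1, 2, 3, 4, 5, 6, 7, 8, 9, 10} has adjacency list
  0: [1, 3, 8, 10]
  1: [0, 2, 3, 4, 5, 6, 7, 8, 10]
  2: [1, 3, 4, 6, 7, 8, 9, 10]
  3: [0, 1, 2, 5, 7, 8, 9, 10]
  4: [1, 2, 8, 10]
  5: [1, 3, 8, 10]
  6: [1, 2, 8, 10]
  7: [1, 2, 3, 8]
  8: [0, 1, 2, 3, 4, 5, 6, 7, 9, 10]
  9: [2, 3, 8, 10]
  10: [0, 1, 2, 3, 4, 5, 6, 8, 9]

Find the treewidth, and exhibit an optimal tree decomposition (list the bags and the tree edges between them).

Every bag has size at most 5, so the width is 5 − 1 = 4 and tw(G) ≤ 4. For the lower bound, the 5 vertices {0, 1, 3, 8, 10} are pairwise adjacent, and any tree decomposition puts a clique entirely inside one bag — forcing width ≥ 4. The upper and lower bounds meet at 4, so that is the treewidth.

Treewidth 4.
One such decomposition:
Bags: B1 = {0, 1, 3, 8, 10}  B2 = {1, 3, 5, 8, 10}  B3 = {1, 2, 3, 8, 10}  B4 = {1, 2, 6, 8, 10}  B5 = {1, 2, 4, 8, 10}  B6 = {2, 3, 8, 9, 10}  B7 = {1, 2, 3, 7, 8}
Tree: B1–B2, B2–B3, B3–B4, B3–B5, B3–B6, B3–B7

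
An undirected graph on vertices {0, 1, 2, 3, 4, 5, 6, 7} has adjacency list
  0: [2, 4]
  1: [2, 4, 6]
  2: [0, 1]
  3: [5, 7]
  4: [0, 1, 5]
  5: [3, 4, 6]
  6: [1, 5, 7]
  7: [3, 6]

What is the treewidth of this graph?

A width-2 tree decomposition is:
Bags: B1 = {3, 5, 7}  B2 = {5, 6, 7}  B3 = {4, 5, 6}  B4 = {1, 4, 6}  B5 = {0, 1, 4}  B6 = {0, 1, 2}
Tree: B1–B2, B2–B3, B3–B4, B4–B5, B5–B6
The largest bag has 3 vertices, giving width 2; this decomposition certifies tw(G) ≤ 2. Since 3–7–6–5–3 is a cycle in G, G is not acyclic. Forests are exactly the graphs of treewidth ≤ 1, so tw(G) ≥ 2. Hence tw(G) = 2 exactly.

2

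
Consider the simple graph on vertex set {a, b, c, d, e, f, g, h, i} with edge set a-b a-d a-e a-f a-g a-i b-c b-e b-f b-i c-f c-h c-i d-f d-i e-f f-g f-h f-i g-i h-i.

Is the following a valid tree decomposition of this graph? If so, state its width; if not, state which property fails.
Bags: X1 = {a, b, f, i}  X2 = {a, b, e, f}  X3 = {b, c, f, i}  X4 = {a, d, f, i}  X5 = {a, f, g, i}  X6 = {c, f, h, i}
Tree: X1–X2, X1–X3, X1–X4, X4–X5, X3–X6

Yes; width 3.

Checking the three conditions: (i) the bags cover all of {a, b, c, d, e, f, g, h, i}; (ii) for each edge, some bag contains both endpoints; (iii) the bags containing any fixed vertex form a subtree. All hold, so the decomposition is valid with width 4 − 1 = 3.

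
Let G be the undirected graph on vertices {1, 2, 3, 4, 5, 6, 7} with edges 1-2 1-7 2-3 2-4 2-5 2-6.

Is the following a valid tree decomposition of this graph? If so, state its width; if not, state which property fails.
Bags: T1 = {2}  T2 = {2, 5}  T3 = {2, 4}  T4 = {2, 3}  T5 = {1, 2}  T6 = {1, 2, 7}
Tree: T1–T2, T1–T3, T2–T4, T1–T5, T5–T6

No — vertex 6 appears in no bag.

A tree decomposition must satisfy three properties: every vertex lies in some bag; for every edge, both endpoints lie together in some bag; and for every vertex, the bags containing it form a connected subtree. Here vertex 6 appears in no bag, so the decomposition is invalid.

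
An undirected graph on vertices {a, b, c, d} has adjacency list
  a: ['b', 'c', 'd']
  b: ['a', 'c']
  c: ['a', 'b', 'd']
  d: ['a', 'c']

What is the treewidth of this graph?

A width-2 tree decomposition is:
Bags: B1 = {a, b, c}  B2 = {a, c, d}
Tree: B1–B2
Each bag holds 3 vertices, so the decomposition has width 2, which upper-bounds the treewidth. For the lower bound, the 3 vertices {a, c, d} are pairwise adjacent, and any tree decomposition puts a clique entirely inside one bag — forcing width ≥ 2. The upper and lower bounds meet at 2, so that is the treewidth.

2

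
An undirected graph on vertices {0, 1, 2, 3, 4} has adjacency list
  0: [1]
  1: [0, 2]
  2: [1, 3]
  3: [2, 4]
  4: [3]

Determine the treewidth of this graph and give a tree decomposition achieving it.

Treewidth 1.
One such decomposition:
Bags: B1 = {3, 4}  B2 = {2, 3}  B3 = {1, 2}  B4 = {0, 1}
Tree: B1–B2, B2–B3, B3–B4

Every bag has size at most 2, so the width is 2 − 1 = 1 and tw(G) ≤ 1. G has an edge, so its treewidth is at least 1. The upper and lower bounds meet at 1, so that is the treewidth.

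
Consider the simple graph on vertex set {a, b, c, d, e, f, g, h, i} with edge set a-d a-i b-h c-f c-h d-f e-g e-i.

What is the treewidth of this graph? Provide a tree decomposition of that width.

The largest bag has 2 vertices, giving width 1; this decomposition certifies tw(G) ≤ 1. Since G has at least one edge (e.g. g–e), it is not an edgeless graph, so tw(G) ≥ 1. The upper and lower bounds meet at 1, so that is the treewidth.

Treewidth 1.
One such decomposition:
Bags: B1 = {e, g}  B2 = {e, i}  B3 = {a, i}  B4 = {a, d}  B5 = {d, f}  B6 = {c, f}  B7 = {c, h}  B8 = {b, h}
Tree: B1–B2, B2–B3, B3–B4, B4–B5, B5–B6, B6–B7, B7–B8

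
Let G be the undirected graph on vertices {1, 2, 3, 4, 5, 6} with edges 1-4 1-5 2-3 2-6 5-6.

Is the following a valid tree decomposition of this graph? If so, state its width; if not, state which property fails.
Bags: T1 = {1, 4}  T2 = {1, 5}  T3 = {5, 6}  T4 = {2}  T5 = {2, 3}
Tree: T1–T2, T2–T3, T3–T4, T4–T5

No — edge (6,2) lies in no bag.

A tree decomposition must satisfy three properties: every vertex lies in some bag; for every edge, both endpoints lie together in some bag; and for every vertex, the bags containing it form a connected subtree. Here edge (6,2) lies in no bag, so the decomposition is invalid.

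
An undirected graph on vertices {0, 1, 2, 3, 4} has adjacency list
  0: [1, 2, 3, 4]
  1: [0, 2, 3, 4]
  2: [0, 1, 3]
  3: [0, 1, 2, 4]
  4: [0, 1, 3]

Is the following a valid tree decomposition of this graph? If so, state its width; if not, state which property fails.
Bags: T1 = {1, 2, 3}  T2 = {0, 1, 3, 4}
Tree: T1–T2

No — edge (0,2) lies in no bag.

A tree decomposition must satisfy three properties: every vertex lies in some bag; for every edge, both endpoints lie together in some bag; and for every vertex, the bags containing it form a connected subtree. Here edge (0,2) lies in no bag, so the decomposition is invalid.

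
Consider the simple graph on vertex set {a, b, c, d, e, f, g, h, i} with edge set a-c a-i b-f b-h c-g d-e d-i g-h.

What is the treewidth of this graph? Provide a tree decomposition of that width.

The largest bag has 2 vertices, giving width 1; this decomposition certifies tw(G) ≤ 1. Since G has at least one edge (e.g. f–b), it is not an edgeless graph, so tw(G) ≥ 1. Combining the bounds, tw(G) = 1.

Treewidth 1.
One such decomposition:
Bags: B1 = {b, f}  B2 = {b, h}  B3 = {g, h}  B4 = {c, g}  B5 = {a, c}  B6 = {a, i}  B7 = {d, i}  B8 = {d, e}
Tree: B1–B2, B2–B3, B3–B4, B4–B5, B5–B6, B6–B7, B7–B8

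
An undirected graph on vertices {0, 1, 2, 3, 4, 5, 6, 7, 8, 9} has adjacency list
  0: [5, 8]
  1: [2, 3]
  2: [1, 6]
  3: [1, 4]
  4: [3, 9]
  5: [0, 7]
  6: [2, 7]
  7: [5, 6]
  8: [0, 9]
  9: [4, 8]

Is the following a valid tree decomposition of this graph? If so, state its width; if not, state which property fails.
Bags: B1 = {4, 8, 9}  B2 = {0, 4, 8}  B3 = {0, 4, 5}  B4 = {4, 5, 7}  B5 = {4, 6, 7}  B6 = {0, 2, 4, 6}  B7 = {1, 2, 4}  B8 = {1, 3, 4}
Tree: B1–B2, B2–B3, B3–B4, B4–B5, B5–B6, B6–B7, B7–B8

No — bags containing vertex 0 are not connected in the tree.

A tree decomposition must satisfy three properties: every vertex lies in some bag; for every edge, both endpoints lie together in some bag; and for every vertex, the bags containing it form a connected subtree. Here bags containing vertex 0 are not connected in the tree, so the decomposition is invalid.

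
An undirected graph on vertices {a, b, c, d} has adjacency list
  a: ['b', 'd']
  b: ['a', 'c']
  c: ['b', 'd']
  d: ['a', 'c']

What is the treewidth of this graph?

A width-2 tree decomposition is:
Bags: B1 = {a, c, d}  B2 = {a, b, c}
Tree: B1–B2
Each bag holds 3 vertices, so the decomposition has width 2, which upper-bounds the treewidth. Since a–d–c–b–a is a cycle in G, G is not acyclic. Forests are exactly the graphs of treewidth ≤ 1, so tw(G) ≥ 2. Therefore the treewidth is 2.

2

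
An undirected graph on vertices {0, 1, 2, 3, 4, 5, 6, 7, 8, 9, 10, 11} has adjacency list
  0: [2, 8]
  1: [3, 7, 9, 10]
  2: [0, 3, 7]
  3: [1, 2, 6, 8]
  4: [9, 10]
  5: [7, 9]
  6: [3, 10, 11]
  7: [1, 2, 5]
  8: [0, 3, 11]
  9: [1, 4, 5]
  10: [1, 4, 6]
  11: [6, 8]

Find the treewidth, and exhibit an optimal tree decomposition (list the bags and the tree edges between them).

Treewidth 3.
One such decomposition:
Bags: B1 = {4, 5, 7, 9}  B2 = {1, 4, 7, 9}  B3 = {1, 4, 7, 10}  B4 = {1, 2, 7, 10}  B5 = {1, 2, 3, 10}  B6 = {2, 3, 6, 10}  B7 = {0, 2, 3, 6}  B8 = {0, 3, 6, 8}  B9 = {0, 6, 8, 11}
Tree: B1–B2, B2–B3, B3–B4, B4–B5, B5–B6, B6–B7, B7–B8, B8–B9

Each bag holds 4 vertices, so the decomposition has width 3, which upper-bounds the treewidth. For the lower bound: the 4 vertex sets {4,5,9}, {7}, {1}, {2,3,6,10} are disjoint, each induces a connected subgraph, and every pair is joined by at least one edge of G. Contracting each set to a single vertex therefore yields K_{4} as a minor, and since treewidth is minor-monotone, tw(G) ≥ tw(K_{4}) = 3. Hence tw(G) = 3 exactly.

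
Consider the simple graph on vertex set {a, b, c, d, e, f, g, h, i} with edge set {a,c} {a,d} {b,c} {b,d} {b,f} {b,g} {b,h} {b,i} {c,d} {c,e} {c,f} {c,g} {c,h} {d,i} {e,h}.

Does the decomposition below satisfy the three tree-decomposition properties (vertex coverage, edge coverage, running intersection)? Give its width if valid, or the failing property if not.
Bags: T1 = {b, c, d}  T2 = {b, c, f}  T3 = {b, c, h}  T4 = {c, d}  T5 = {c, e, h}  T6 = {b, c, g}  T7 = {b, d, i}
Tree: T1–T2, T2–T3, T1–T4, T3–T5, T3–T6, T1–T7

A tree decomposition must satisfy three properties: every vertex lies in some bag; for every edge, both endpoints lie together in some bag; and for every vertex, the bags containing it form a connected subtree. Here vertex a appears in no bag, so the decomposition is invalid.

No — vertex a appears in no bag.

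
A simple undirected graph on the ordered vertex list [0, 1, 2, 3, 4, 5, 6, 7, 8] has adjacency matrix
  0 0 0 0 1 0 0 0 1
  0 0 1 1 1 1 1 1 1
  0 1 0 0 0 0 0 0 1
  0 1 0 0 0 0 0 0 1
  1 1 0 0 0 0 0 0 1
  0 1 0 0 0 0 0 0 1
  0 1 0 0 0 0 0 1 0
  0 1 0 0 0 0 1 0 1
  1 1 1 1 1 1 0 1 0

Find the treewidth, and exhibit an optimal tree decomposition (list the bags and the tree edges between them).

Treewidth 2.
Bags: B1 = {1, 5, 8}  B2 = {1, 7, 8}  B3 = {1, 3, 8}  B4 = {1, 6, 7}  B5 = {1, 2, 8}  B6 = {1, 4, 8}  B7 = {0, 4, 8}
Tree: B1–B2, B1–B3, B2–B4, B2–B5, B3–B6, B6–B7

Each bag holds 3 vertices, so the decomposition has width 2, which upper-bounds the treewidth. For the lower bound, the 3 vertices {0, 4, 8} are pairwise adjacent, and any tree decomposition puts a clique entirely inside one bag — forcing width ≥ 2. The upper and lower bounds meet at 2, so that is the treewidth.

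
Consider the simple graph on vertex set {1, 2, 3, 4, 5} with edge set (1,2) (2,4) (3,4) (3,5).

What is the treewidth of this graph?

1

A width-1 tree decomposition is:
Bags: B1 = {3, 5}  B2 = {3, 4}  B3 = {2, 4}  B4 = {1, 2}
Tree: B1–B2, B2–B3, B3–B4
The largest bag has 2 vertices, giving width 1; this decomposition certifies tw(G) ≤ 1. Since G has at least one edge (e.g. 5–3), it is not an edgeless graph, so tw(G) ≥ 1. Combining the bounds, tw(G) = 1.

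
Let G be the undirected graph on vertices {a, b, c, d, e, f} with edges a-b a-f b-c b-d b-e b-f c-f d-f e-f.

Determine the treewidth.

A width-2 tree decomposition is:
Bags: B1 = {b, e, f}  B2 = {b, d, f}  B3 = {b, c, f}  B4 = {a, b, f}
Tree: B1–B2, B2–B3, B2–B4
The largest bag has 3 vertices, giving width 2; this decomposition certifies tw(G) ≤ 2. For the lower bound, the 3 vertices {b, d, f} are pairwise adjacent, and any tree decomposition puts a clique entirely inside one bag — forcing width ≥ 2. The upper and lower bounds meet at 2, so that is the treewidth.

2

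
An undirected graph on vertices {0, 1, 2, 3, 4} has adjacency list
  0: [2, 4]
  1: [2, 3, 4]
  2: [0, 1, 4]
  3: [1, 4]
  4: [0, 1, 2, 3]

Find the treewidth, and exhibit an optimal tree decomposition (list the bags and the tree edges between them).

Each bag holds 3 vertices, so the decomposition has width 2, which upper-bounds the treewidth. Conversely, {0, 2, 4} is a clique of size 3, and the vertices of any clique must share a bag in every tree decomposition; so some bag has ≥ 3 vertices and tw(G) ≥ 2. The upper and lower bounds meet at 2, so that is the treewidth.

Treewidth 2.
One optimal decomposition is:
Bags: B1 = {1, 3, 4}  B2 = {1, 2, 4}  B3 = {0, 2, 4}
Tree: B1–B2, B2–B3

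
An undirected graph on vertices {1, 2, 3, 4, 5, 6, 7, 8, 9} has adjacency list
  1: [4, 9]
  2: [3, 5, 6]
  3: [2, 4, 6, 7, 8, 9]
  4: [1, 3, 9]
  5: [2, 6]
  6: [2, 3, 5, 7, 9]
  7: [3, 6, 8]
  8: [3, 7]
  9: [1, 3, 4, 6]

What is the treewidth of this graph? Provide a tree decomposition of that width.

Every bag has size at most 3, so the width is 3 − 1 = 2 and tw(G) ≤ 2. For the lower bound, the 3 vertices {1, 4, 9} are pairwise adjacent, and any tree decomposition puts a clique entirely inside one bag — forcing width ≥ 2. Hence tw(G) = 2 exactly.

Treewidth 2.
One such decomposition:
Bags: B1 = {3, 4, 9}  B2 = {1, 4, 9}  B3 = {3, 6, 9}  B4 = {2, 3, 6}  B5 = {2, 5, 6}  B6 = {3, 6, 7}  B7 = {3, 7, 8}
Tree: B1–B2, B1–B3, B3–B4, B4–B5, B3–B6, B6–B7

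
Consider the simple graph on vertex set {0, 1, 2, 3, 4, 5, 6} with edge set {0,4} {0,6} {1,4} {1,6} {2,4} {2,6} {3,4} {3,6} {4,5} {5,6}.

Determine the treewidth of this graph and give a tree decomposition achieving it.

Each bag holds 3 vertices, so the decomposition has width 2, which upper-bounds the treewidth. Since 4–0–6–2–4 is a cycle in G, G is not acyclic. Forests are exactly the graphs of treewidth ≤ 1, so tw(G) ≥ 2. Therefore the treewidth is 2.

Treewidth 2.
One optimal decomposition is:
Bags: B1 = {0, 4, 6}  B2 = {2, 4, 6}  B3 = {4, 5, 6}  B4 = {1, 4, 6}  B5 = {3, 4, 6}
Tree: B1–B2, B2–B3, B3–B4, B4–B5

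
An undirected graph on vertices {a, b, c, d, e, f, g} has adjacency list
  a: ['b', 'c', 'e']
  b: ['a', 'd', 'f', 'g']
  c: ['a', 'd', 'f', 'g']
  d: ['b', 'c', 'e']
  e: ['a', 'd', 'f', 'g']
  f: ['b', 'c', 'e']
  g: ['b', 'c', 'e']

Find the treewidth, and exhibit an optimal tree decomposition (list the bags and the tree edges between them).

Treewidth 3.
One such decomposition:
Bags: B1 = {b, c, d, e}  B2 = {a, b, c, e}  B3 = {b, c, e, g}  B4 = {b, c, e, f}
Tree: B1–B2, B2–B3, B3–B4

The largest bag has 4 vertices, giving width 3; this decomposition certifies tw(G) ≤ 3. For the lower bound: the 4 vertex sets {d,e}, {a,c}, {b}, {g} are disjoint, each induces a connected subgraph, and every pair is joined by at least one edge of G. Contracting each set to a single vertex therefore yields K_{4} as a minor, and since treewidth is minor-monotone, tw(G) ≥ tw(K_{4}) = 3. Combining the bounds, tw(G) = 3.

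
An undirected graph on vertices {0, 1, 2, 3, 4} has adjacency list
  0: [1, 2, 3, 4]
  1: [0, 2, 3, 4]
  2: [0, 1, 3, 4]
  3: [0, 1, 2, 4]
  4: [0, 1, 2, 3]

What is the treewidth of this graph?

4

A width-4 tree decomposition is:
Bags: B1 = {0, 1, 2, 3, 4}
Tree: (single bag)
With just one bag of size 5, the width is 5 − 1 = 4, so tw(G) ≤ 4. On the other hand G contains the 5-clique {0, 1, 2, 3, 4}. A clique must lie in a single bag of any decomposition, so no decomposition can have width below 4. The upper and lower bounds meet at 4, so that is the treewidth.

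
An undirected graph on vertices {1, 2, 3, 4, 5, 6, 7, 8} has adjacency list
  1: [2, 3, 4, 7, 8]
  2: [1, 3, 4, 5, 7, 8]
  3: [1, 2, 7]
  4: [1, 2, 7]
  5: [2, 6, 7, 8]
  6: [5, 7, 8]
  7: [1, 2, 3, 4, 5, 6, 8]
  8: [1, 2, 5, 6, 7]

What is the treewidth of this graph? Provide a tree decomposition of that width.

The largest bag has 4 vertices, giving width 3; this decomposition certifies tw(G) ≤ 3. For the lower bound, the 4 vertices {1, 2, 7, 8} are pairwise adjacent, and any tree decomposition puts a clique entirely inside one bag — forcing width ≥ 3. Hence tw(G) = 3 exactly.

Treewidth 3.
One such decomposition:
Bags: B1 = {1, 2, 7, 8}  B2 = {1, 2, 4, 7}  B3 = {1, 2, 3, 7}  B4 = {2, 5, 7, 8}  B5 = {5, 6, 7, 8}
Tree: B1–B2, B1–B3, B1–B4, B4–B5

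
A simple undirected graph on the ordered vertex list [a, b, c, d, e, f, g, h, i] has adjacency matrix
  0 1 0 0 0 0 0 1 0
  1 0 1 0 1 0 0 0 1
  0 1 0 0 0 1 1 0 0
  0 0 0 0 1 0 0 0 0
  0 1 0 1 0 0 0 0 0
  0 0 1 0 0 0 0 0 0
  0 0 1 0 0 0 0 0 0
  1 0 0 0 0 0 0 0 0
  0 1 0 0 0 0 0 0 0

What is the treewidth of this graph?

1

A width-1 tree decomposition is:
Bags: B1 = {a, b}  B2 = {b, c}  B3 = {b, e}  B4 = {c, f}  B5 = {c, g}  B6 = {b, i}  B7 = {a, h}  B8 = {d, e}
Tree: B1–B2, B2–B3, B2–B4, B2–B5, B1–B6, B1–B7, B3–B8
Every bag has size at most 2, so the width is 2 − 1 = 1 and tw(G) ≤ 1. Any graph with an edge has treewidth ≥ 1, and G has the edge b–a. Therefore the treewidth is 1.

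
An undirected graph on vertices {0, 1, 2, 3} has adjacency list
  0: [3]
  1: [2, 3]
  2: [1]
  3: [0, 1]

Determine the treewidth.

1

A width-1 tree decomposition is:
Bags: B1 = {0, 3}  B2 = {1, 3}  B3 = {1, 2}
Tree: B1–B2, B2–B3
The largest bag has 2 vertices, giving width 1; this decomposition certifies tw(G) ≤ 1. G has an edge, so its treewidth is at least 1. Combining the bounds, tw(G) = 1.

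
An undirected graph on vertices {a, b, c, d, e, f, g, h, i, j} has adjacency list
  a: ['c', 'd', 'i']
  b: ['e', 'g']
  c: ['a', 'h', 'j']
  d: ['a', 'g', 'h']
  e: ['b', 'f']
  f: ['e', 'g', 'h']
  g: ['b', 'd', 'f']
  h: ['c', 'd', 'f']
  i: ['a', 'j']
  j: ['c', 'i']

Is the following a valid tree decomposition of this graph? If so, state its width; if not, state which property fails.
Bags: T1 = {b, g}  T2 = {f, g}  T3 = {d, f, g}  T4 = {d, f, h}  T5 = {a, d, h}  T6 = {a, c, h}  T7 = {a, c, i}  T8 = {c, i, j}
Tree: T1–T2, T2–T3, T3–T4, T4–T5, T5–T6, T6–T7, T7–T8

A tree decomposition must satisfy three properties: every vertex lies in some bag; for every edge, both endpoints lie together in some bag; and for every vertex, the bags containing it form a connected subtree. Here vertex e appears in no bag, so the decomposition is invalid.

No — vertex e appears in no bag.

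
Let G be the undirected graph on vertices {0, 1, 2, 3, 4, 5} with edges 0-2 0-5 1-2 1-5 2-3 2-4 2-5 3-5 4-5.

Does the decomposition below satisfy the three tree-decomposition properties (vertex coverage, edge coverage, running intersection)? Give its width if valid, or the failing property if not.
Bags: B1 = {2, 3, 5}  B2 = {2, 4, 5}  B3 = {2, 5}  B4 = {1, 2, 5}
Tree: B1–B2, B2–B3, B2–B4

No — vertex 0 appears in no bag.

A tree decomposition must satisfy three properties: every vertex lies in some bag; for every edge, both endpoints lie together in some bag; and for every vertex, the bags containing it form a connected subtree. Here vertex 0 appears in no bag, so the decomposition is invalid.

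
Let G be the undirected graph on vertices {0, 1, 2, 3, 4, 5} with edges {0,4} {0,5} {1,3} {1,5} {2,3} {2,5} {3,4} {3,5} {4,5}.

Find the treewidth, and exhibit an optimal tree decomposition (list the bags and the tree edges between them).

Each bag holds 3 vertices, so the decomposition has width 2, which upper-bounds the treewidth. Conversely, {0, 4, 5} is a clique of size 3, and the vertices of any clique must share a bag in every tree decomposition; so some bag has ≥ 3 vertices and tw(G) ≥ 2. The upper and lower bounds meet at 2, so that is the treewidth.

Treewidth 2.
Bags: B1 = {0, 4, 5}  B2 = {3, 4, 5}  B3 = {2, 3, 5}  B4 = {1, 3, 5}
Tree: B1–B2, B2–B3, B2–B4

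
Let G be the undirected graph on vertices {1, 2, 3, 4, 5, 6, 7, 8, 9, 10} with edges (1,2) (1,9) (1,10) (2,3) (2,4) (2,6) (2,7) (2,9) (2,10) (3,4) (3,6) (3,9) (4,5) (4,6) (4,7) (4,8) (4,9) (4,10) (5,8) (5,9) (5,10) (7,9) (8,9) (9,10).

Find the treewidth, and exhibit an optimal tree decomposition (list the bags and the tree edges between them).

Treewidth 3.
One such decomposition:
Bags: B1 = {1, 2, 9, 10}  B2 = {2, 4, 9, 10}  B3 = {2, 3, 4, 9}  B4 = {2, 3, 4, 6}  B5 = {2, 4, 7, 9}  B6 = {4, 5, 9, 10}  B7 = {4, 5, 8, 9}
Tree: B1–B2, B2–B3, B3–B4, B3–B5, B2–B6, B6–B7

The largest bag has 4 vertices, giving width 3; this decomposition certifies tw(G) ≤ 3. For the lower bound, the 4 vertices {1, 2, 9, 10} are pairwise adjacent, and any tree decomposition puts a clique entirely inside one bag — forcing width ≥ 3. The upper and lower bounds meet at 3, so that is the treewidth.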